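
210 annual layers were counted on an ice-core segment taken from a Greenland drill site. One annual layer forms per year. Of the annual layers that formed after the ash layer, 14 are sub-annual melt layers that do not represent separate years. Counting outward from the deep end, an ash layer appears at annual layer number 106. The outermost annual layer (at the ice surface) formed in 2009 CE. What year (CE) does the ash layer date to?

Between annual layer 106 and the ice surface there are 210 − 106 = 104 annual layers.
104 − 14 false = 90 true annual layers after the ash layer.
The annual layer at the ice surface is 2009 CE, so the ash layer dates to 2009 − 90 = 1919 CE.

1919 CE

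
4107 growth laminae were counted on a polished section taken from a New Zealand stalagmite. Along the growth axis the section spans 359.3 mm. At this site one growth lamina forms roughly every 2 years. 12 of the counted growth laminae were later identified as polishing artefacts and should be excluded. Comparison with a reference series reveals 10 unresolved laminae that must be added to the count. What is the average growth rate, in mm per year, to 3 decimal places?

0.044 mm per year

Correcting the raw count gives 4107 − 12 + 10 = 4105 true growth laminae.
4105 growth laminae at 2 years each span 4105 × 2 = 8210 years.
Extension rate ≈ 359.3 / 8210 = 0.044 mm per year.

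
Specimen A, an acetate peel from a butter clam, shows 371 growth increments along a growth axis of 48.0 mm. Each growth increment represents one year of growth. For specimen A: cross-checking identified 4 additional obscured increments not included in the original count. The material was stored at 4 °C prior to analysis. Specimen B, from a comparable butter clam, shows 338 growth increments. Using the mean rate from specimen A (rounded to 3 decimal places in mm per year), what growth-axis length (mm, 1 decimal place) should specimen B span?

43.3 mm

Specimen A: after corrections the count is 371 + 4 = 375 growth increments.
A: 48.0 mm over 375 years gives 48.0 / 375 ≈ 0.128 mm/yr.
B's length ≈ 0.128 × 338 = 43.3 mm.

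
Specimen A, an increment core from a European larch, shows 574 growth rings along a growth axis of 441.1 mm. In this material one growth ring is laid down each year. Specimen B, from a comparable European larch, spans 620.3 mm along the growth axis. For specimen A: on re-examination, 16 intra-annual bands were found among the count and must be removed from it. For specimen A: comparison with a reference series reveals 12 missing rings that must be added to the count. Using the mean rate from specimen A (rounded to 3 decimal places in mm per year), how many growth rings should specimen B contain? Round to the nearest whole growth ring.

801 growth rings

Specimen A: correcting the raw count gives 574 − 16 + 12 = 570 true growth rings.
A: 441.1 mm over 570 years gives 441.1 / 570 ≈ 0.774 mm/year.
For B, 620.3 / 0.774 = 801.42 years ≈ 801 growth rings.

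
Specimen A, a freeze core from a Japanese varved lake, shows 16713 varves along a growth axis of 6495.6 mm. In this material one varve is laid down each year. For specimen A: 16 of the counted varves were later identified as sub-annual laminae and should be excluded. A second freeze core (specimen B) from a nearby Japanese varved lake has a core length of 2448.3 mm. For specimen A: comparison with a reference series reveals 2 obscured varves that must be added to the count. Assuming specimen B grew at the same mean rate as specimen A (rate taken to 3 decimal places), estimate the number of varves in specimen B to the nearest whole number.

6294 varves

Specimen A: adjusted count: 16713 − 16 + 2 = 16699 varves.
A: 6495.6 mm over 16699 years gives 6495.6 / 16699 ≈ 0.389 mm/yr.
For B, 2448.3 / 0.389 = 6293.83 years ≈ 6294 varves.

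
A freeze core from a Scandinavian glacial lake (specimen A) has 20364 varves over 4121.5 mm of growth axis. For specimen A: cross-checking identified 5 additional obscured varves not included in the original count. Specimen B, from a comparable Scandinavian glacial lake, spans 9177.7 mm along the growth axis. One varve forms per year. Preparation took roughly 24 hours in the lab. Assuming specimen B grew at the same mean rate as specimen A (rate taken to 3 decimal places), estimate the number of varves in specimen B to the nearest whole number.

45434 varves

Specimen A: true varve count = 20364 + 5 = 20369.
A: 4121.5 mm over 20369 years gives 4121.5 / 20369 ≈ 0.202 mm/year.
B spans 9177.7 / 0.202 = 45434.16 years ≈ 45434 varves.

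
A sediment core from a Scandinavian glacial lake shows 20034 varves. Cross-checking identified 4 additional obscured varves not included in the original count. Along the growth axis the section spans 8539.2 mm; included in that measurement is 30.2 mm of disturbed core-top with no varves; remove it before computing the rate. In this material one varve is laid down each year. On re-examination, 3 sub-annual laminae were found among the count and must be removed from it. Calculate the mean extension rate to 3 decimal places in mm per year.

Correcting the raw count gives 20034 − 3 + 4 = 20035 true varves.
The growth record spans 8539.2 − 30.2 = 8509.0 mm.
Extension rate ≈ 8509.0 / 20035 = 0.425 mm per year.

0.425 mm per year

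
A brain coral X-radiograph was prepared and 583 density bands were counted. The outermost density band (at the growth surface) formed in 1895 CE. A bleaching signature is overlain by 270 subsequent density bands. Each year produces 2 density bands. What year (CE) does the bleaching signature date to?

270 density bands formed after the bleaching signature.
Dividing by 2 density bands per year: 270 / 2 = 135 years.
The density band at the growth surface is 1895 CE, so the bleaching signature dates to 1895 − 135 = 1760 CE.

1760 CE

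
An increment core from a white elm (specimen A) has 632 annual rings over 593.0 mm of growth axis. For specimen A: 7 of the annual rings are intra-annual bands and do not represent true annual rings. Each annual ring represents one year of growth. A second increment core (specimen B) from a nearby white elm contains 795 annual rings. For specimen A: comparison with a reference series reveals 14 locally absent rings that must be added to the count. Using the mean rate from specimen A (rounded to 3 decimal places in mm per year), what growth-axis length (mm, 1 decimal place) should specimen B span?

737.8 mm

Specimen A: after corrections the count is 632 − 7 + 14 = 639 annual rings.
A: 593.0 mm over 639 years gives 593.0 / 639 ≈ 0.928 mm/year.
For B, 0.928 mm/year × 795 years = 737.8 mm.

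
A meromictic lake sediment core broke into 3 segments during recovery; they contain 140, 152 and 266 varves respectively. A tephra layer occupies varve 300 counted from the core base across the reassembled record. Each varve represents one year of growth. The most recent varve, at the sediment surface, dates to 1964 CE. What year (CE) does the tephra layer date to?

Total varves = 140 + 152 + 266 = 558.
558 − 300 = 258 varves lie beyond the tephra layer toward the sediment surface.
The varve at the sediment surface is 1964 CE, so the tephra layer dates to 1964 − 258 = 1706 CE.

1706 CE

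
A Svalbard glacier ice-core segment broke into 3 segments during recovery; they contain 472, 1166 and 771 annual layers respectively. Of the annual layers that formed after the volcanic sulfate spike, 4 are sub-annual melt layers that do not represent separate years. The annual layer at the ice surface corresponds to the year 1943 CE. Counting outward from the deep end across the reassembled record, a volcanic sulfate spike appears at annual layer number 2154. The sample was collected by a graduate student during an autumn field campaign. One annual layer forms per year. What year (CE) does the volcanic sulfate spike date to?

1692 CE

Total annual layers = 472 + 1166 + 771 = 2409.
Between annual layer 2154 and the ice surface there are 2409 − 2154 = 255 annual layers.
255 − 4 false = 251 true annual layers after the volcanic sulfate spike.
The annual layer at the ice surface is 1943 CE, so the volcanic sulfate spike dates to 1943 − 251 = 1692 CE.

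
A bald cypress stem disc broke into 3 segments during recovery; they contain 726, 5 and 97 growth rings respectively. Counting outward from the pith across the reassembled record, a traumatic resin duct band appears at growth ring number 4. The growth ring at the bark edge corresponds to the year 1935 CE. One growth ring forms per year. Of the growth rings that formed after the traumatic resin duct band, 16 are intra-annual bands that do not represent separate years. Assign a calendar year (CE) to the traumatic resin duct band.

Total growth rings = 726 + 5 + 97 = 828.
828 − 4 = 824 growth rings lie beyond the traumatic resin duct band toward the bark edge.
Excluding 16 false growth rings: 824 − 16 = 808.
1935 − 808 = 1127 CE.

1127 CE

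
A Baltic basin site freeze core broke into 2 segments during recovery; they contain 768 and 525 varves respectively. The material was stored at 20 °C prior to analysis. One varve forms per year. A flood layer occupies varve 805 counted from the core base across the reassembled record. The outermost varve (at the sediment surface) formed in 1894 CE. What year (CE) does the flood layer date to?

1406 CE

Total varves = 768 + 525 = 1293.
The flood layer sits at varve 805 from the core base, so 1293 − 805 = 488 varves formed after it.
Counting back 488 years from 1894 CE places the flood layer in 1894 − 488 = 1406 CE.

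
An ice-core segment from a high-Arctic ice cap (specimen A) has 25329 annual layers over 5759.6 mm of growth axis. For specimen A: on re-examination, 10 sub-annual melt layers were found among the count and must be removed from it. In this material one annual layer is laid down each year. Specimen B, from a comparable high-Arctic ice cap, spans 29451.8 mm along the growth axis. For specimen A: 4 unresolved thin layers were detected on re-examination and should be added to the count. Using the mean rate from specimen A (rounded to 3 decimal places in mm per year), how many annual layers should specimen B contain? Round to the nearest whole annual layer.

129744 annual layers

Specimen A: correcting the raw count gives 25329 − 10 + 4 = 25323 true annual layers.
A: 5759.6 mm over 25323 years gives 5759.6 / 25323 ≈ 0.227 mm/yr.
For B, 29451.8 / 0.227 = 129743.61 years ≈ 129744 annual layers.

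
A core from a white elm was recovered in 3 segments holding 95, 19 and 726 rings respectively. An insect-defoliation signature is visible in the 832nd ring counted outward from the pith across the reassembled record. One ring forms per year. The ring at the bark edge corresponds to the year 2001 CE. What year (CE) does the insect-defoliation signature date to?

Total rings = 95 + 19 + 726 = 840.
840 − 832 = 8 rings lie beyond the insect-defoliation signature toward the bark edge.
Counting back 8 years from 2001 CE places the insect-defoliation signature in 2001 − 8 = 1993 CE.

1993 CE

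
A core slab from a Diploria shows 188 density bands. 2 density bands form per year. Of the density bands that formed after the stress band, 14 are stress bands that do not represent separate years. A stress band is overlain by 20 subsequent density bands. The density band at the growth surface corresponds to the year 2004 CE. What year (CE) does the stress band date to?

20 density bands formed after the stress band.
20 − 14 false = 6 true density bands after the stress band.
With 2 density bands per year, 6 / 2 = 3 years.
Counting back 3 years from 2004 CE places the stress band in 2004 − 3 = 2001 CE.

2001 CE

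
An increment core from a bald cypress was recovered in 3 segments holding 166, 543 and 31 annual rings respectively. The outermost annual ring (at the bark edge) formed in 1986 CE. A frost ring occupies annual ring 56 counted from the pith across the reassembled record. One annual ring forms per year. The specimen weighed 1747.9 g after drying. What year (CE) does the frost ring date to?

1302 CE

Total annual rings = 166 + 543 + 31 = 740.
The frost ring sits at annual ring 56 from the pith, so 740 − 56 = 684 annual rings formed after it.
1986 − 684 = 1302 CE.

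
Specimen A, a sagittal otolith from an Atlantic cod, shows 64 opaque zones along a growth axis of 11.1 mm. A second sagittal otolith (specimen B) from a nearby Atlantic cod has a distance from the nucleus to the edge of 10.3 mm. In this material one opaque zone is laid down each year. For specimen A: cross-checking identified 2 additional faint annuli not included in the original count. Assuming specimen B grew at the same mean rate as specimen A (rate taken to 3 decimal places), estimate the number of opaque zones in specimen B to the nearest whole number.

61 opaque zones

Specimen A: correcting the raw count gives 64 + 2 = 66 true opaque zones.
A: Extension rate ≈ 11.1 / 66 = 0.168 mm/year.
B spans 10.3 / 0.168 = 61.31 years ≈ 61 opaque zones.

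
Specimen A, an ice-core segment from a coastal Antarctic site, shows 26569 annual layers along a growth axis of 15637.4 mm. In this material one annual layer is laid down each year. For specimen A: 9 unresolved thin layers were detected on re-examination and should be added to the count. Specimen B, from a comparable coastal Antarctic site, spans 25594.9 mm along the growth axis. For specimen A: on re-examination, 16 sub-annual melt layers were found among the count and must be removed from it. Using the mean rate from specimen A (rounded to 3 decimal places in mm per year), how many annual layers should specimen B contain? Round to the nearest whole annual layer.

43455 annual layers

Specimen A: adjusted count: 26569 − 16 + 9 = 26562 annual layers.
A: 15637.4 mm over 26562 years gives 15637.4 / 26562 ≈ 0.589 mm/year.
Specimen B: 25594.9 mm / 0.589 mm per year = 43454.84 years ≈ 43455 annual layers.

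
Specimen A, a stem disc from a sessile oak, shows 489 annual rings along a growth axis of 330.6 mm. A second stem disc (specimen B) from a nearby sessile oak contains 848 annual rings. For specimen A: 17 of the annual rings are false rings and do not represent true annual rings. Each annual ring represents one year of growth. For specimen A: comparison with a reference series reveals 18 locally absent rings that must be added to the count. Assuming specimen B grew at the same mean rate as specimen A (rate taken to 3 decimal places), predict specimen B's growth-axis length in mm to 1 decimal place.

572.4 mm

Specimen A: adjusted count: 489 − 17 + 18 = 490 annual rings.
A: Mean rate = 330.6 mm / 490 years ≈ 0.675 mm/yr.
Length of B = 0.675 × 848 = 572.4 mm.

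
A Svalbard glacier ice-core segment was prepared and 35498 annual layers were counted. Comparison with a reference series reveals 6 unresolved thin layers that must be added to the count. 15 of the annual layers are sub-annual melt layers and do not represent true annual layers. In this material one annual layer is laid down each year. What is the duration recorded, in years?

35489 years

True annual layer count = 35498 − 15 + 6 = 35489.
With a one-to-one annual layer periodicity this is 35489 years.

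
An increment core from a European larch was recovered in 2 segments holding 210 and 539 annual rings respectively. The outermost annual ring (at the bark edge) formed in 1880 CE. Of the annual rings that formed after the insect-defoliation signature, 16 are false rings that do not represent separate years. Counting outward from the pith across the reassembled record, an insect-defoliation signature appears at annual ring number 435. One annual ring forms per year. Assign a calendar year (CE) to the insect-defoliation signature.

Total annual rings = 210 + 539 = 749.
The insect-defoliation signature sits at annual ring 435 from the pith, so 749 − 435 = 314 annual rings formed after it.
Excluding 16 false annual rings: 314 − 16 = 298.
1880 − 298 = 1582 CE.

1582 CE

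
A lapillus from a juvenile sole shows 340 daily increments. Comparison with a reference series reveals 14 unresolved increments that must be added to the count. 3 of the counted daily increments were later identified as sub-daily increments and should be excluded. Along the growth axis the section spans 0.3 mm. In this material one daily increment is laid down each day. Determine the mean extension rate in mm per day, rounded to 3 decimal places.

0.001 mm per day

Adjusted count: 340 − 3 + 14 = 351 daily increments.
Extension rate ≈ 0.3 / 351 = 0.001 mm per day.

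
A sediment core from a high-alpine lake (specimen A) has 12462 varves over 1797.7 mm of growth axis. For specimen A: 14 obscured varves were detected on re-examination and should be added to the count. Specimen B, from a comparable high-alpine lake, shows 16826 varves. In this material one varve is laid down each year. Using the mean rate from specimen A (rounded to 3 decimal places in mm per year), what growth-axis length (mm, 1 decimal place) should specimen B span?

2422.9 mm

Specimen A: adjusted count: 12462 + 14 = 12476 varves.
A: 1797.7 mm over 12476 years gives 1797.7 / 12476 ≈ 0.144 mm/yr.
B's length ≈ 0.144 × 16826 = 2422.9 mm.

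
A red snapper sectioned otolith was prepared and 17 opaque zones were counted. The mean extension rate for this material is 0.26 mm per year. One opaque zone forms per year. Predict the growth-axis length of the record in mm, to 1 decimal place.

17 years of growth are recorded.
17 years at 0.26 mm/year gives 0.26 × 17 = 4.4 mm.

4.4 mm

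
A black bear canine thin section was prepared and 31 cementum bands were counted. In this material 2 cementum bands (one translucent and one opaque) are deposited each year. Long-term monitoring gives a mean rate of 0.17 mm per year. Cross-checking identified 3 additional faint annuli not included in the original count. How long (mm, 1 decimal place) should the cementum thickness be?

Correcting the raw count gives 31 + 3 = 34 true cementum bands.
34 cementum bands at 2 per year is 34 / 2 = 17 years.
Predicted length = 0.17 mm/year × 17 years = 2.9 mm.

2.9 mm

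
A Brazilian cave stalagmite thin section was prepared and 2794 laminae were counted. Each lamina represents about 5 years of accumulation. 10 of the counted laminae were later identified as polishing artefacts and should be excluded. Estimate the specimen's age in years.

13920 years

Correcting the raw count gives 2794 − 10 = 2784 true laminae.
Multiplying by 5 years per lamina: 2784 × 5 = 13920 years.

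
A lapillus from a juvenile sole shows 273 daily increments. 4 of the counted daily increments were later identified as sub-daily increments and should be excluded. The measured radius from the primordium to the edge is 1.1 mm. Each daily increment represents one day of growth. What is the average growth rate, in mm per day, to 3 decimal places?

0.004 mm per day

Adjusted count: 273 − 4 = 269 daily increments.
1.1 mm over 269 days gives 1.1 / 269 ≈ 0.004 mm per day.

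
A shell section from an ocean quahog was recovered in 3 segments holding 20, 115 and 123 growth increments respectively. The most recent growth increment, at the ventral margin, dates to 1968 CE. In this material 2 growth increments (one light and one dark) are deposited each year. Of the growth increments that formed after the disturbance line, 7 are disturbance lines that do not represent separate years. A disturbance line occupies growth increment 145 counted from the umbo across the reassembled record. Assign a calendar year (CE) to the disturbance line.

1915 CE

Total growth increments = 20 + 115 + 123 = 258.
The disturbance line sits at growth increment 145 from the umbo, so 258 − 145 = 113 growth increments formed after it.
113 − 7 false = 106 true growth increments after the disturbance line.
Dividing by 2 growth increments per year: 106 / 2 = 53 years.
1968 − 53 = 1915 CE.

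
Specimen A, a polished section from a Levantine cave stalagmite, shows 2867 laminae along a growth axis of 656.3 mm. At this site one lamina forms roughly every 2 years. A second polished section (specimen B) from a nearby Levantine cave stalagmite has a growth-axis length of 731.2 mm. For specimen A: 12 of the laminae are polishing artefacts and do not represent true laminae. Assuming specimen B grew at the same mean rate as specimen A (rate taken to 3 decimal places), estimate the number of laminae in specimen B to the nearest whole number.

3179 laminae

Specimen A: correcting the raw count gives 2867 − 12 = 2855 true laminae.
Specimen A: at 2 years per lamina, 2855 × 2 = 5710 years.
A: Extension rate ≈ 656.3 / 5710 = 0.115 mm/year.
For B, 731.2 / 0.115 = 6358.26 years; at 2 years per lamina that is 6358.26 / 2 ≈ 3179 laminae.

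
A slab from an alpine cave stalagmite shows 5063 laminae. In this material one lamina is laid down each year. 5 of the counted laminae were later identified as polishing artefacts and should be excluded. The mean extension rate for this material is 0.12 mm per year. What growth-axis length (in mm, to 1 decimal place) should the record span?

Adjusted count: 5063 − 5 = 5058 laminae.
5058 years at 0.12 mm/year gives 0.12 × 5058 = 607.0 mm.

607.0 mm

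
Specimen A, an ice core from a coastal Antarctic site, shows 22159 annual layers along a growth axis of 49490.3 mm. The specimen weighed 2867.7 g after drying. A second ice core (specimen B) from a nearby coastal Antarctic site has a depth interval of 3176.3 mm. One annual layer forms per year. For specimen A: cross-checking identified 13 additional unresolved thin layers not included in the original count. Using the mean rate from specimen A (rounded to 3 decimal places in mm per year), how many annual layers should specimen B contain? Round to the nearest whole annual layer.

1423 annual layers

Specimen A: correcting the raw count gives 22159 + 13 = 22172 true annual layers.
A: Mean rate = 49490.3 mm / 22172 years ≈ 2.232 mm per year.
For B, 3176.3 / 2.232 = 1423.07 years ≈ 1423 annual layers.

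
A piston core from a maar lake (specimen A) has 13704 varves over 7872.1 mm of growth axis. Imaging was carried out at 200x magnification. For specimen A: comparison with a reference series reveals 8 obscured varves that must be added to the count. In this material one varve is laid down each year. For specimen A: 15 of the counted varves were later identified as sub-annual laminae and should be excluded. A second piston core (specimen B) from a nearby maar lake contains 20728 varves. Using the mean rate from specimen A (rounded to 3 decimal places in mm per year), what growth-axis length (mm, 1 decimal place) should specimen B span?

Specimen A: correcting the raw count gives 13704 − 15 + 8 = 13697 true varves.
A: 7872.1 mm over 13697 years gives 7872.1 / 13697 ≈ 0.575 mm/year.
For B, 0.575 mm/year × 20728 years = 11918.6 mm.

11918.6 mm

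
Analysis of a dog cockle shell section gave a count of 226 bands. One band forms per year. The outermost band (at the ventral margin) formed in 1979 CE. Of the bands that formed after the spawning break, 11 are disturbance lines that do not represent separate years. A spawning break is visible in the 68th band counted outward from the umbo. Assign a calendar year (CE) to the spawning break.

Between band 68 and the ventral margin there are 226 − 68 = 158 bands.
Excluding 11 false bands: 158 − 11 = 147.
1979 − 147 = 1832 CE.

1832 CE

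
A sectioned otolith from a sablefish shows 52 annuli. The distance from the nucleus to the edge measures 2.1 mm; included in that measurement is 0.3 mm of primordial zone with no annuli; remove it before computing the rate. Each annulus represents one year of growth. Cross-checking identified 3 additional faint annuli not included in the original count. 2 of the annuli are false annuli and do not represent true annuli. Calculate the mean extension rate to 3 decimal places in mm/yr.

0.034 mm/yr

True annulus count = 52 − 2 + 3 = 53.
The growth record spans 2.1 − 0.3 = 1.8 mm.
Mean rate = 1.8 mm / 53 years ≈ 0.034 mm/yr.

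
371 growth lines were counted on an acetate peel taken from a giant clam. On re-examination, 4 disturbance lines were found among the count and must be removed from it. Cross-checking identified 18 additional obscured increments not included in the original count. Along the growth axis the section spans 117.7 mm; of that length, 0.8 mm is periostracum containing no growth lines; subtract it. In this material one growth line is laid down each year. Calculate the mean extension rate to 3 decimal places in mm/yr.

0.304 mm/yr

Adjusted count: 371 − 4 + 18 = 385 growth lines.
Net length = 117.7 − 0.8 = 116.9 mm.
Extension rate ≈ 116.9 / 385 = 0.304 mm/yr.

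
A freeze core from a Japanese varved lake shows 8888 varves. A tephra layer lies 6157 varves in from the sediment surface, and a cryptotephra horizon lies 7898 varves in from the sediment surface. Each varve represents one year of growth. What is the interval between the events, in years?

Separation: 7898 − 6157 = 1741 varves.
One varve per year makes the interval 1741 years.

1741 yr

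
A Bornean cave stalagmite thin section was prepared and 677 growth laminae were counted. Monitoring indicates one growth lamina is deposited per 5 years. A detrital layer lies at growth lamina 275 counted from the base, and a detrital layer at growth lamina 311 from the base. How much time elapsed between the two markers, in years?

Separation: 311 − 275 = 36 growth laminae.
Multiplying by 5 years per growth lamina: 36 × 5 = 180 years.

180 years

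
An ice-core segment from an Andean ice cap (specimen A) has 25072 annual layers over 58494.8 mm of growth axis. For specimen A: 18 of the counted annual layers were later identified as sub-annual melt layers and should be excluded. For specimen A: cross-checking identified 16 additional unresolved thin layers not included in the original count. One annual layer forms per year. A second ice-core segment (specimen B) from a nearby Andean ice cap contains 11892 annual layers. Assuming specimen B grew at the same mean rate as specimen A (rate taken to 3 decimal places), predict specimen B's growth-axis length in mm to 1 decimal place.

27744.0 mm

Specimen A: correcting the raw count gives 25072 − 18 + 16 = 25070 true annual layers.
A: 58494.8 mm over 25070 years gives 58494.8 / 25070 ≈ 2.333 mm/year.
For B, 2.333 mm/year × 11892 years = 27744.0 mm.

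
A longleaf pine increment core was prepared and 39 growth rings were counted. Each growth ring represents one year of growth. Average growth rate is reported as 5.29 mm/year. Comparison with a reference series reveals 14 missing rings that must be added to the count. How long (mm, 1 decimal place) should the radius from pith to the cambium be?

Correcting the raw count gives 39 + 14 = 53 true growth rings.
Predicted length = 5.29 mm/year × 53 years = 280.4 mm.

280.4 mm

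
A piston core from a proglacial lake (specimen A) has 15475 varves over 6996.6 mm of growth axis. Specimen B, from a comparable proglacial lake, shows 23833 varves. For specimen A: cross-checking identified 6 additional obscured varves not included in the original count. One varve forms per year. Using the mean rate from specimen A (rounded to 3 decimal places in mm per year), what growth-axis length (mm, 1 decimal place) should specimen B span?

10772.5 mm

Specimen A: after corrections the count is 15475 + 6 = 15481 varves.
A: Extension rate ≈ 6996.6 / 15481 = 0.452 mm/year.
For B, 0.452 mm/year × 23833 years = 10772.5 mm.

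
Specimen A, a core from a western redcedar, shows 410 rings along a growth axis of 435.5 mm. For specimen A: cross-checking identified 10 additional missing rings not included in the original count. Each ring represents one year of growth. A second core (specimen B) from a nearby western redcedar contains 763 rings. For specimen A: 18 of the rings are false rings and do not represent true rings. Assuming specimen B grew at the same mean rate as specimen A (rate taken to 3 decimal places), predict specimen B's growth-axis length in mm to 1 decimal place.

826.3 mm

Specimen A: after corrections the count is 410 − 18 + 10 = 402 rings.
A: Mean rate = 435.5 mm / 402 years ≈ 1.083 mm per year.
B's length ≈ 1.083 × 763 = 826.3 mm.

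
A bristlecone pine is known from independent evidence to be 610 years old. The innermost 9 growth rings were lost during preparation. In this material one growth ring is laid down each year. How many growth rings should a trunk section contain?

601 growth rings

At one growth ring per year, 610 years correspond to 610 growth rings.
610 − 9 missed = 601 growth rings expected in the prepared section.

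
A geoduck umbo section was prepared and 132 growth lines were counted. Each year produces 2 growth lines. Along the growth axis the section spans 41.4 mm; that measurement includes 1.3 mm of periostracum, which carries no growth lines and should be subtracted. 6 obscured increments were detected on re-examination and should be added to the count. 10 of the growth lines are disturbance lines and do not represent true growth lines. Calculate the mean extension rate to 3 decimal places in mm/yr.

0.627 mm/yr

True growth line count = 132 − 10 + 6 = 128.
Dividing by 2 growth lines per year: 128 / 2 = 64 years.
Net length = 41.4 − 1.3 = 40.1 mm.
Extension rate ≈ 40.1 / 64 = 0.627 mm/yr.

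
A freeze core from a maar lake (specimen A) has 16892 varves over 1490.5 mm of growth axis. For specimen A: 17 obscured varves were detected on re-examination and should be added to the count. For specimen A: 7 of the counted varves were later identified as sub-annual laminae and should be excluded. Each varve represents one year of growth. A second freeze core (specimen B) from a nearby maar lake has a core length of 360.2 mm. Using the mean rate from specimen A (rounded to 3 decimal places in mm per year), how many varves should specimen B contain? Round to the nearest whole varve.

4093 varves

Specimen A: correcting the raw count gives 16892 − 7 + 17 = 16902 true varves.
A: Mean rate = 1490.5 mm / 16902 years ≈ 0.088 mm/yr.
B spans 360.2 / 0.088 = 4093.18 years ≈ 4093 varves.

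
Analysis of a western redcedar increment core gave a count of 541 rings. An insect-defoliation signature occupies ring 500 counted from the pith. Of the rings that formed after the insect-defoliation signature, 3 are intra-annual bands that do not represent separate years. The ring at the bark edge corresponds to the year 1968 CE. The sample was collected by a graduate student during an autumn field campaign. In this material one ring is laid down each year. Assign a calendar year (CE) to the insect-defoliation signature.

1930 CE

Between ring 500 and the bark edge there are 541 − 500 = 41 rings.
41 − 3 false = 38 true rings after the insect-defoliation signature.
The ring at the bark edge is 1968 CE, so the insect-defoliation signature dates to 1968 − 38 = 1930 CE.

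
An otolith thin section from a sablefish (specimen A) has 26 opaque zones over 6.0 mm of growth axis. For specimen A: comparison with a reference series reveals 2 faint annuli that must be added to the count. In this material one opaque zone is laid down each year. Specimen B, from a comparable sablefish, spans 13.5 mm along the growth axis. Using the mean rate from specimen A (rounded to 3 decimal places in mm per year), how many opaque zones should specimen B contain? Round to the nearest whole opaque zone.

Specimen A: adjusted count: 26 + 2 = 28 opaque zones.
A: Mean rate = 6.0 mm / 28 years ≈ 0.214 mm per year.
For B, 13.5 / 0.214 = 63.08 years ≈ 63 opaque zones.

63 opaque zones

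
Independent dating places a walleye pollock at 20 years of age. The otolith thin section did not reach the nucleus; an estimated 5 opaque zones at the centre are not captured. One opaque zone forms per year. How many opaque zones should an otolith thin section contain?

At one opaque zone per year, 20 years correspond to 20 opaque zones.
20 − 5 missed = 15 opaque zones expected in the prepared section.

15 opaque zones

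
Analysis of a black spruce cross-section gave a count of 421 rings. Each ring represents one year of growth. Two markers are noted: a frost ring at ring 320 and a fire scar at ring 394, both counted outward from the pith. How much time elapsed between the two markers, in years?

394 − 320 = 74 rings lie between the two events.
That is 74 years at one ring per year.

74 years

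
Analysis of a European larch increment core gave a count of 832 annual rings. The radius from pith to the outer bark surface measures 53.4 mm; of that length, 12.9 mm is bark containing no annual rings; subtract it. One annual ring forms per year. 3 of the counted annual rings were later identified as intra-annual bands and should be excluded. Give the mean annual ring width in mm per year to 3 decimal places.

True annual ring count = 832 − 3 = 829.
Removing the 12.9 mm offcut leaves 53.4 − 12.9 = 40.5 mm.
Mean rate = 40.5 mm / 829 years ≈ 0.049 mm per year.

0.049 mm per year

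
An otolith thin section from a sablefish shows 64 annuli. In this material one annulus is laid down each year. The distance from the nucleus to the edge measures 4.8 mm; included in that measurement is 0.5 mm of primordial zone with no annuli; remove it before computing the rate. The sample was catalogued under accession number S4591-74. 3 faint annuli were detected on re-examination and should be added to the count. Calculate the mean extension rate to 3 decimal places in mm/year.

After corrections the count is 64 + 3 = 67 annuli.
Net length = 4.8 − 0.5 = 4.3 mm.
Extension rate ≈ 4.3 / 67 = 0.064 mm/year.

0.064 mm/year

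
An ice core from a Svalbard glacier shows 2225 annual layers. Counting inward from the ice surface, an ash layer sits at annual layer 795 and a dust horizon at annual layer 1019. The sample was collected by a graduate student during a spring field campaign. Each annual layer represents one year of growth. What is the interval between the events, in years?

224 yr

The two markers are separated by 1019 − 795 = 224 annual layers.
That is 224 years at one annual layer per year.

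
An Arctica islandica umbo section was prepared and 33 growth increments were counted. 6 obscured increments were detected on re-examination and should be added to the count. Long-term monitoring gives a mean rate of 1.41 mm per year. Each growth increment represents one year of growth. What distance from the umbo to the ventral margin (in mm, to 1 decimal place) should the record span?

After corrections the count is 33 + 6 = 39 growth increments.
Length ≈ 1.41 × 39 = 55.0 mm.

55.0 mm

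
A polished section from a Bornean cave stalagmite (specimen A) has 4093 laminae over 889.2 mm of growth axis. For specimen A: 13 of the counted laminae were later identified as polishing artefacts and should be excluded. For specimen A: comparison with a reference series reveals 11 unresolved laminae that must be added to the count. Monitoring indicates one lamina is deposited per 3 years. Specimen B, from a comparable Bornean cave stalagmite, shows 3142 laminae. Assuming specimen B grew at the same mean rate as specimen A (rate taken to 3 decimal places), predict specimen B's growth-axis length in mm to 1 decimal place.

Specimen A: adjusted count: 4093 − 13 + 11 = 4091 laminae.
Specimen A: 4091 laminae at 3 years each span 4091 × 3 = 12273 years.
A: Extension rate ≈ 889.2 / 12273 = 0.072 mm/yr.
Specimen B: multiplying by 3 years per lamina: 3142 × 3 = 9426 years. B's length ≈ 0.072 × 9426 = 678.7 mm.

678.7 mm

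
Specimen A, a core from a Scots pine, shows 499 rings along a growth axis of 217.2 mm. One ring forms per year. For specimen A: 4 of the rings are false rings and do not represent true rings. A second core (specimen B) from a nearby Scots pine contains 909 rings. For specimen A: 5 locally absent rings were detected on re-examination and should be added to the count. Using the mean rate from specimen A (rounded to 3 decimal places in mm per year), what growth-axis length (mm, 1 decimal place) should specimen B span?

Specimen A: correcting the raw count gives 499 − 4 + 5 = 500 true rings.
A: 217.2 mm over 500 years gives 217.2 / 500 ≈ 0.434 mm/yr.
For B, 0.434 mm/year × 909 years = 394.5 mm.

394.5 mm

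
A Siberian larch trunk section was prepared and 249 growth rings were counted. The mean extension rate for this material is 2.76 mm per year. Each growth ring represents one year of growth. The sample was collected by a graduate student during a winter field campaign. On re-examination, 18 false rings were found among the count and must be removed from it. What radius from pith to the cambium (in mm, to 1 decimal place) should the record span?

Correcting the raw count gives 249 − 18 = 231 true growth rings.
231 years at 2.76 mm/year gives 2.76 × 231 = 637.6 mm.

637.6 mm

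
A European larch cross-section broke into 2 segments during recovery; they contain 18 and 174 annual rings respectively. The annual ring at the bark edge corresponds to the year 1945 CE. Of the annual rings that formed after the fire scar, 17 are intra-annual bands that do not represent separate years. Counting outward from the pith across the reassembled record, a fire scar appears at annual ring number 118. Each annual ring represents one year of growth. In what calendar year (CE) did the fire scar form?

Total annual rings = 18 + 174 = 192.
The fire scar sits at annual ring 118 from the pith, so 192 − 118 = 74 annual rings formed after it.
Removing the 17 false annual rings leaves 74 − 17 = 57 true annual rings beyond the fire scar.
1945 − 57 = 1888 CE.

1888 CE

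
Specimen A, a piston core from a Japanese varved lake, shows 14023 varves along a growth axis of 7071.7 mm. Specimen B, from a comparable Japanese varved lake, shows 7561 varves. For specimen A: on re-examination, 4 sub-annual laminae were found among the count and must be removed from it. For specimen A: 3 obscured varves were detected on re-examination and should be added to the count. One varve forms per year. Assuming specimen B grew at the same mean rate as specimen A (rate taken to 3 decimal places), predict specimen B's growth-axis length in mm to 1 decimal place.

Specimen A: true varve count = 14023 − 4 + 3 = 14022.
A: Extension rate ≈ 7071.7 / 14022 = 0.504 mm/year.
For B, 0.504 mm/year × 7561 years = 3810.7 mm.

3810.7 mm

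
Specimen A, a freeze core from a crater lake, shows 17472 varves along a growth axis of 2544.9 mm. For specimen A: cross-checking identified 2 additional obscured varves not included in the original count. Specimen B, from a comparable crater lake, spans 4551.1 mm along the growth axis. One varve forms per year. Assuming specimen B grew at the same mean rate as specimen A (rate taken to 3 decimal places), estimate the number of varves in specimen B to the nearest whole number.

31172 varves

Specimen A: true varve count = 17472 + 2 = 17474.
A: Extension rate ≈ 2544.9 / 17474 = 0.146 mm per year.
For B, 4551.1 / 0.146 = 31171.92 years ≈ 31172 varves.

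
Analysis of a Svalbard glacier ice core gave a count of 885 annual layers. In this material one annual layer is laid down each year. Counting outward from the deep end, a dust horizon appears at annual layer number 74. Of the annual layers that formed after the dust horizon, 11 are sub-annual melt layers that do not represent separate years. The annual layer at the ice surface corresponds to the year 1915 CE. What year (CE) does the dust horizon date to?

1115 CE

Between annual layer 74 and the ice surface there are 885 − 74 = 811 annual layers.
Removing the 11 false annual layers leaves 811 − 11 = 800 true annual layers beyond the dust horizon.
1915 − 800 = 1115 CE.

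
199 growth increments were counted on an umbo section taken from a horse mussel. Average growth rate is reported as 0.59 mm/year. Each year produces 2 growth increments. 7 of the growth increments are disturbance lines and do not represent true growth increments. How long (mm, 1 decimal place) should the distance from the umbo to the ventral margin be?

56.6 mm

Correcting the raw count gives 199 − 7 = 192 true growth increments.
192 growth increments at 2 per year is 192 / 2 = 96 years.
Predicted length = 0.59 mm/year × 96 years = 56.6 mm.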